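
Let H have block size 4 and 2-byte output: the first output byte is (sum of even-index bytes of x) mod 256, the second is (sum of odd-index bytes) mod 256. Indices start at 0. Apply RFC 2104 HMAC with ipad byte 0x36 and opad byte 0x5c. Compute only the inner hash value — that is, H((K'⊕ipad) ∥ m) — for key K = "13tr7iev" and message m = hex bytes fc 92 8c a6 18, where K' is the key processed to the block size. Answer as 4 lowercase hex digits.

4d20

Key "13tr7iev" = 31 33 74 72 37 69 65 76 is 8 bytes > B = 4, so hash it first: H(key) = 41 84, then zero-pad to 4 bytes: K' = 41 84 00 00.
K' ⊕ ipad = 77 b2 36 36.
Inner input = 77 b2 36 36 ∥ fc 92 8c a6 18.
Inner hash: even-index sum = 589 mod 256 = 77; odd-index sum = 544 mod 256 = 32 → 4d 20.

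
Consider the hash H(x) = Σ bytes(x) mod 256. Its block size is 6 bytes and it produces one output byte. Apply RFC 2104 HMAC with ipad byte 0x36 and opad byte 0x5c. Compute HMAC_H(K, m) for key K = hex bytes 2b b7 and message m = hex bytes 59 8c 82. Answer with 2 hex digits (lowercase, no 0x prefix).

af

Key hex bytes 2b b7 is 2 bytes ≤ B = 6; zero-pad to 6 bytes: K' = 2b b7 00 00 00 00.
K' ⊕ ipad = 1d 81 36 36 36 36.  K' ⊕ opad = 77 eb 5c 5c 5c 5c.
Inner input = (K'⊕ipad) ∥ m = 1d 81 36 36 36 36 ∥ 59 8c 82.
Inner hash: sum = 29+129+54+54+54+54+89+140+130 = 733; mod 256 = 221 → dd.
Outer input = (K'⊕opad) ∥ inner = 77 eb 5c 5c 5c 5c ∥ dd.
Outer hash (tag): sum = 119+235+92+92+92+92+221 = 943; mod 256 = 175 → af.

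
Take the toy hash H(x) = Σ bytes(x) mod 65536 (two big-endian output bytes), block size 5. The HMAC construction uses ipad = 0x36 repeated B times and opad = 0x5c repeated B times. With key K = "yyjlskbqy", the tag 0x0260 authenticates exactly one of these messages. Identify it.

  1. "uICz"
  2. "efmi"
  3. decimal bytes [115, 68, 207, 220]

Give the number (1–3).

2

Key "yyjlskbqy" = 79 79 6a 6c 73 6b 62 71 79 is 9 bytes > B = 5, so hash it first: H(key) = 03 f2, then zero-pad to 5 bytes: K' = 03 f2 00 00 00.
K' ⊕ ipad = 35 c4 36 36 36; K' ⊕ opad = 5f ae 5c 5c 5c.
m1: inner = H(35 c4 36 36 36 75 49 43 7a) = 03 16; tag = H(5f ae 5c 5c 5c 03 16) = 023a
m2: inner = H(35 c4 36 36 36 65 66 6d 69) = 03 3c; tag = H(5f ae 5c 5c 5c 03 3c) = 0260 ← matches
m3: inner = H(35 c4 36 36 36 73 44 cf dc) = 03 fd; tag = H(5f ae 5c 5c 5c 03 fd) = 0321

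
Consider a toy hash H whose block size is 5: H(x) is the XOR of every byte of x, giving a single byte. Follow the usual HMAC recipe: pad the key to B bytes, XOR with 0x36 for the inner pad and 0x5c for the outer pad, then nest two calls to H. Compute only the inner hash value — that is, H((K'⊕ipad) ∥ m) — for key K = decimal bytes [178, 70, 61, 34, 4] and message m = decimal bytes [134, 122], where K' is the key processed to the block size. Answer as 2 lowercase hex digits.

Key decimal bytes [178, 70, 61, 34, 4] = b2 46 3d 22 04 is exactly B = 5 bytes: K' = b2 46 3d 22 04.
K' ⊕ ipad = 84 70 0b 14 32.
Inner input = 84 70 0b 14 32 ∥ 86 7a.
Inner hash: XOR 84⊕70⊕0b⊕14⊕32⊕86⊕7a = 25.

25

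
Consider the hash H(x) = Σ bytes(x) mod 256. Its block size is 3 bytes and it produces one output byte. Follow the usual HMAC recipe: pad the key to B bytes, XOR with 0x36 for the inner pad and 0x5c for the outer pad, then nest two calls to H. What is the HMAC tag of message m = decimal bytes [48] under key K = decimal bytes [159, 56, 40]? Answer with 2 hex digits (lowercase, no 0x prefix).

a0

Key decimal bytes [159, 56, 40] = 9f 38 28 is exactly B = 3 bytes: K' = 9f 38 28.
K' ⊕ ipad = a9 0e 1e.  K' ⊕ opad = c3 64 74.
Inner input = (K'⊕ipad) ∥ m = a9 0e 1e ∥ 30.
Inner hash: sum = 169+14+30+48 = 261; mod 256 = 5 → 05.
Outer input = (K'⊕opad) ∥ inner = c3 64 74 ∥ 05.
Outer hash (tag): sum = 195+100+116+5 = 416; mod 256 = 160 → a0.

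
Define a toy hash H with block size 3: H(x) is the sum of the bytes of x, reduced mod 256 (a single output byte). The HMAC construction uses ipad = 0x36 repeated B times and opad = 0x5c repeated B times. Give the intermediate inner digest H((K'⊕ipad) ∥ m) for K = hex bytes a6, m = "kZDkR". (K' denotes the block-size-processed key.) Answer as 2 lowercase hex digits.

Key hex bytes a6 is 1 byte ≤ B = 3; zero-pad to 3 bytes: K' = a6 00 00.
K' ⊕ ipad = 90 36 36.
Inner input = 90 36 36 ∥ 6b 5a 44 6b 52.
Inner hash: sum = 144+54+54+107+90+68+107+82 = 706; mod 256 = 194 → c2.

c2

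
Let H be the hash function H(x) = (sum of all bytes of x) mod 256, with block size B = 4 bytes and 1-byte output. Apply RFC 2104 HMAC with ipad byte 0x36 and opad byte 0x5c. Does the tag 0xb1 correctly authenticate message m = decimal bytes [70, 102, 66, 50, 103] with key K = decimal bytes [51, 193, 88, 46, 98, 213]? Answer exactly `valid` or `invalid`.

valid

Key decimal bytes [51, 193, 88, 46, 98, 213] = 33 c1 58 2e 62 d5 is 6 bytes > B = 4, so hash it first: H(key) = b1, then zero-pad to 4 bytes: K' = b1 00 00 00.
K' ⊕ ipad = 87 36 36 36; K' ⊕ opad = ed 5c 5c 5c.
Inner hash: sum = 135+54+54+54+70+102+66+50+103 = 688; mod 256 = 176 → b0.
Outer hash (recomputed tag): sum = 237+92+92+92+176 = 689; mod 256 = 177 → b1.
Recomputed tag = b1; claimed = b1 → match.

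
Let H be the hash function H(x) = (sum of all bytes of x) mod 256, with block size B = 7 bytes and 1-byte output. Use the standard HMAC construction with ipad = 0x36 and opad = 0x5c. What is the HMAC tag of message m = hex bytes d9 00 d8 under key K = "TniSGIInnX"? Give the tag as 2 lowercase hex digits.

b1

Key "TniSGIInnX" = 54 6e 69 53 47 49 49 6e 6e 58 is 10 bytes > B = 7, so hash it first: H(key) = 8b, then zero-pad to 7 bytes: K' = 8b 00 00 00 00 00 00.
K' ⊕ ipad = bd 36 36 36 36 36 36.  K' ⊕ opad = d7 5c 5c 5c 5c 5c 5c.
Inner input = (K'⊕ipad) ∥ m = bd 36 36 36 36 36 36 ∥ d9 00 d8.
Inner hash: sum = 189+54+54+54+54+54+54+217+0+216 = 946; mod 256 = 178 → b2.
Outer input = (K'⊕opad) ∥ inner = d7 5c 5c 5c 5c 5c 5c ∥ b2.
Outer hash (tag): sum = 215+92+92+92+92+92+92+178 = 945; mod 256 = 177 → b1.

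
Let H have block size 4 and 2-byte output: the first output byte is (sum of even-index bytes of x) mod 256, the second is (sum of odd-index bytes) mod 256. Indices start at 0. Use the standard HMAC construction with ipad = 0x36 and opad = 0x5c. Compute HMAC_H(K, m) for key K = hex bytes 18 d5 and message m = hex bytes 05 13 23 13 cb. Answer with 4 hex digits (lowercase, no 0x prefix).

f724

Key hex bytes 18 d5 is 2 bytes ≤ B = 4; zero-pad to 4 bytes: K' = 18 d5 00 00.
K' ⊕ ipad = 2e e3 36 36.  K' ⊕ opad = 44 89 5c 5c.
Inner input = (K'⊕ipad) ∥ m = 2e e3 36 36 ∥ 05 13 23 13 cb.
Inner hash: even-index sum = 343 mod 256 = 87; odd-index sum = 319 mod 256 = 63 → 57 3f.
Outer input = (K'⊕opad) ∥ inner = 44 89 5c 5c ∥ 57 3f.
Outer hash (tag): even-index sum = 247 mod 256 = 247; odd-index sum = 292 mod 256 = 36 → f7 24.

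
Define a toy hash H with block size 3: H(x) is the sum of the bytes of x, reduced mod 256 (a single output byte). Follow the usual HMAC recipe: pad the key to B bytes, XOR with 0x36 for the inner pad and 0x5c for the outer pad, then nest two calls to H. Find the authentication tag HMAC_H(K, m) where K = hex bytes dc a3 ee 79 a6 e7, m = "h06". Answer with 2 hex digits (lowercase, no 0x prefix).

Key hex bytes dc a3 ee 79 a6 e7 is 6 bytes > B = 3, so hash it first: H(key) = 73, then zero-pad to 3 bytes: K' = 73 00 00.
K' ⊕ ipad = 45 36 36.  K' ⊕ opad = 2f 5c 5c.
Inner input = (K'⊕ipad) ∥ m = 45 36 36 ∥ 68 30 36.
Inner hash: sum = 69+54+54+104+48+54 = 383; mod 256 = 127 → 7f.
Outer input = (K'⊕opad) ∥ inner = 2f 5c 5c ∥ 7f.
Outer hash (tag): sum = 47+92+92+127 = 358; mod 256 = 102 → 66.

66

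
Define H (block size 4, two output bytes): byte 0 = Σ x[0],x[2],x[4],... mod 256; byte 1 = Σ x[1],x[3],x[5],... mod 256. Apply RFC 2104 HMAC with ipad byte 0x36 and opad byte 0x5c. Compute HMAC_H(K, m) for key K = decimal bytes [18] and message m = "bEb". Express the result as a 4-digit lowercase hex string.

Key decimal bytes [18] = 12 is 1 byte ≤ B = 4; zero-pad to 4 bytes: K' = 12 00 00 00.
K' ⊕ ipad = 24 36 36 36.  K' ⊕ opad = 4e 5c 5c 5c.
Inner input = (K'⊕ipad) ∥ m = 24 36 36 36 ∥ 62 45 62.
Inner hash: even-index sum = 286 mod 256 = 30; odd-index sum = 177 mod 256 = 177 → 1e b1.
Outer input = (K'⊕opad) ∥ inner = 4e 5c 5c 5c ∥ 1e b1.
Outer hash (tag): even-index sum = 200 mod 256 = 200; odd-index sum = 361 mod 256 = 105 → c8 69.

c869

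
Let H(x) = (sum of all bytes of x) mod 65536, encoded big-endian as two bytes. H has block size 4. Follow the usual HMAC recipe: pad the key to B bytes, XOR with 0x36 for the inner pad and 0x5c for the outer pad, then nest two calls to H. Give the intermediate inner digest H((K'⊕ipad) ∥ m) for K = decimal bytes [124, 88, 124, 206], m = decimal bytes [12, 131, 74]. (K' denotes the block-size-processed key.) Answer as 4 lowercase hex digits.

02d3

Key decimal bytes [124, 88, 124, 206] = 7c 58 7c ce is exactly B = 4 bytes: K' = 7c 58 7c ce.
K' ⊕ ipad = 4a 6e 4a f8.
Inner input = 4a 6e 4a f8 ∥ 0c 83 4a.
Inner hash: sum = 74+110+74+248+12+131+74 = 723 → 02 d3.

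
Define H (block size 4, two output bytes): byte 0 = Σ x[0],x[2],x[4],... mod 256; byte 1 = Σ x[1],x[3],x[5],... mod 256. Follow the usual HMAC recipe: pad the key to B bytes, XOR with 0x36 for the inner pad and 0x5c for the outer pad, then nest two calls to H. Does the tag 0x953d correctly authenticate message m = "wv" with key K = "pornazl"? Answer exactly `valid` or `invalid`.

invalid

Key "pornazl" = 70 6f 72 6e 61 7a 6c is 7 bytes > B = 4, so hash it first: H(key) = af 57, then zero-pad to 4 bytes: K' = af 57 00 00.
K' ⊕ ipad = 99 61 36 36; K' ⊕ opad = f3 0b 5c 5c.
Inner hash: even-index sum = 326 mod 256 = 70; odd-index sum = 269 mod 256 = 13 → 46 0d.
Outer hash (recomputed tag): even-index sum = 405 mod 256 = 149; odd-index sum = 116 mod 256 = 116 → 95 74.
Recomputed tag = 9574; claimed = 953d → mismatch.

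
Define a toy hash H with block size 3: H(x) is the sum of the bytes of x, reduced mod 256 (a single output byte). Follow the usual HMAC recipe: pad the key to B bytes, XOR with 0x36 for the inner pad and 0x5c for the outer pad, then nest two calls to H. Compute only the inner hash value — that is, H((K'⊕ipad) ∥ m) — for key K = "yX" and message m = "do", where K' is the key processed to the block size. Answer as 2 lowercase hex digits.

Key "yX" = 79 58 is 2 bytes ≤ B = 3; zero-pad to 3 bytes: K' = 79 58 00.
K' ⊕ ipad = 4f 6e 36.
Inner input = 4f 6e 36 ∥ 64 6f.
Inner hash: sum = 79+110+54+100+111 = 454; mod 256 = 198 → c6.

c6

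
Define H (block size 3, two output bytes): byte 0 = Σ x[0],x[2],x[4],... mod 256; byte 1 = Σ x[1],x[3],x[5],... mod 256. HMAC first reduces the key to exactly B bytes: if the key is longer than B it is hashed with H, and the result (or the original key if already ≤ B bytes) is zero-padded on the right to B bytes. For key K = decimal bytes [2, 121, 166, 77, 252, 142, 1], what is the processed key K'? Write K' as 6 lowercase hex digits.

|K| = 7 > B = 3, so first hash the key.
H(K): even-index sum = 421 mod 256 = 165; odd-index sum = 340 mod 256 = 84 → a5 54.
Zero-pad H(K) = a5 54 to 3 bytes: K' = a5 54 00.

a55400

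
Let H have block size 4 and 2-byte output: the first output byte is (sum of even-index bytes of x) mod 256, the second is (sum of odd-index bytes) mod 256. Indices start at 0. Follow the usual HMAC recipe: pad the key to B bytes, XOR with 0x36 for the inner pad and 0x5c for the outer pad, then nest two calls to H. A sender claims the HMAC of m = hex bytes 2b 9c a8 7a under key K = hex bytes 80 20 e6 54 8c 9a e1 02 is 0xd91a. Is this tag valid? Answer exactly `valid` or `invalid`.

valid

Key hex bytes 80 20 e6 54 8c 9a e1 02 is 8 bytes > B = 4, so hash it first: H(key) = d3 10, then zero-pad to 4 bytes: K' = d3 10 00 00.
K' ⊕ ipad = e5 26 36 36; K' ⊕ opad = 8f 4c 5c 5c.
Inner hash: even-index sum = 494 mod 256 = 238; odd-index sum = 370 mod 256 = 114 → ee 72.
Outer hash (recomputed tag): even-index sum = 473 mod 256 = 217; odd-index sum = 282 mod 256 = 26 → d9 1a.
Recomputed tag = d91a; claimed = d91a → match.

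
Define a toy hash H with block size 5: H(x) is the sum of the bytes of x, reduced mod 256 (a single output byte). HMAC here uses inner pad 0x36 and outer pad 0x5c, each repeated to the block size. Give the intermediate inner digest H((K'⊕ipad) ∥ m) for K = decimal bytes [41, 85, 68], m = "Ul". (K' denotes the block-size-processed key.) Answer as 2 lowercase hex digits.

Key decimal bytes [41, 85, 68] = 29 55 44 is 3 bytes ≤ B = 5; zero-pad to 5 bytes: K' = 29 55 44 00 00.
K' ⊕ ipad = 1f 63 72 36 36.
Inner input = 1f 63 72 36 36 ∥ 55 6c.
Inner hash: sum = 31+99+114+54+54+85+108 = 545; mod 256 = 33 → 21.

21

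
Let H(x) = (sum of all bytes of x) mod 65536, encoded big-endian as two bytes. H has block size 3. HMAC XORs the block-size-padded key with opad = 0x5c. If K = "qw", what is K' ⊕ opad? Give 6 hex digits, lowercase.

Key "qw" = 71 77 is 2 bytes ≤ B = 3; zero-pad to 3 bytes: K' = 71 77 00.
XOR each byte with 0x5c: 71⊕5c=2d, 77⊕5c=2b, 00⊕5c=5c.

2d2b5c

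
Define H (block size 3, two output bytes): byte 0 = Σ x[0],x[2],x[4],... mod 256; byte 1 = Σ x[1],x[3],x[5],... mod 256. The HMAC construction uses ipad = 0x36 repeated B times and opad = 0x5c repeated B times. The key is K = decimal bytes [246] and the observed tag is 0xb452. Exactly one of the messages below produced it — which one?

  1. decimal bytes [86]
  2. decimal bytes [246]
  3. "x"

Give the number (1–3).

3

Key decimal bytes [246] = f6 is 1 byte ≤ B = 3; zero-pad to 3 bytes: K' = f6 00 00.
K' ⊕ ipad = c0 36 36; K' ⊕ opad = aa 5c 5c.
m1: inner = H(c0 36 36 56) = f6 8c; tag = H(aa 5c 5c f6 8c) = 9252
m2: inner = H(c0 36 36 f6) = f6 2c; tag = H(aa 5c 5c f6 2c) = 3252
m3: inner = H(c0 36 36 78) = f6 ae; tag = H(aa 5c 5c f6 ae) = b452 ← matches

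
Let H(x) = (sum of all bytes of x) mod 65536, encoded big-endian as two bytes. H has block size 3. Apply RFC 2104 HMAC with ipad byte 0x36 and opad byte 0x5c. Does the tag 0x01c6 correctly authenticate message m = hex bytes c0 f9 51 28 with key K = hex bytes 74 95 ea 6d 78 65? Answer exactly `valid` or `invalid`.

Key hex bytes 74 95 ea 6d 78 65 is 6 bytes > B = 3, so hash it first: H(key) = 03 3d, then zero-pad to 3 bytes: K' = 03 3d 00.
K' ⊕ ipad = 35 0b 36; K' ⊕ opad = 5f 61 5c.
Inner hash: sum = 53+11+54+192+249+81+40 = 680 → 02 a8.
Outer hash (recomputed tag): sum = 95+97+92+2+168 = 454 → 01 c6.
Recomputed tag = 01c6; claimed = 01c6 → match.

valid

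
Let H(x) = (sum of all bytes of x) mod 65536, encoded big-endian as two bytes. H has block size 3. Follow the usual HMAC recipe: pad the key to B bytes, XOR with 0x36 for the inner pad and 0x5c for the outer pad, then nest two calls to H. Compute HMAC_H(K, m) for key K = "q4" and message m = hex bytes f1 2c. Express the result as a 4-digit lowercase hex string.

Key "q4" = 71 34 is 2 bytes ≤ B = 3; zero-pad to 3 bytes: K' = 71 34 00.
K' ⊕ ipad = 47 02 36.  K' ⊕ opad = 2d 68 5c.
Inner input = (K'⊕ipad) ∥ m = 47 02 36 ∥ f1 2c.
Inner hash: sum = 71+2+54+241+44 = 412 → 01 9c.
Outer input = (K'⊕opad) ∥ inner = 2d 68 5c ∥ 01 9c.
Outer hash (tag): sum = 45+104+92+1+156 = 398 → 01 8e.

018e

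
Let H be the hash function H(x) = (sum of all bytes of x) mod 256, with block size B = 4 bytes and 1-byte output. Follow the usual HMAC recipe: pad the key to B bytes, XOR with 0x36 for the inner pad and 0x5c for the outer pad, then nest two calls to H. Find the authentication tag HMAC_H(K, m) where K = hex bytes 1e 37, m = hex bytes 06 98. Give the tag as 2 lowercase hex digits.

Key hex bytes 1e 37 is 2 bytes ≤ B = 4; zero-pad to 4 bytes: K' = 1e 37 00 00.
K' ⊕ ipad = 28 01 36 36.  K' ⊕ opad = 42 6b 5c 5c.
Inner input = (K'⊕ipad) ∥ m = 28 01 36 36 ∥ 06 98.
Inner hash: sum = 40+1+54+54+6+152 = 307; mod 256 = 51 → 33.
Outer input = (K'⊕opad) ∥ inner = 42 6b 5c 5c ∥ 33.
Outer hash (tag): sum = 66+107+92+92+51 = 408; mod 256 = 152 → 98.

98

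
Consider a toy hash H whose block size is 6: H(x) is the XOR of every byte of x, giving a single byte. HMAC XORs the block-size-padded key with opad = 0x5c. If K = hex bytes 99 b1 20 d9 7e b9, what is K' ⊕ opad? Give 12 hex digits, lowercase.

c5ed7c8522e5

Key hex bytes 99 b1 20 d9 7e b9 is exactly B = 6 bytes: K' = 99 b1 20 d9 7e b9.
XOR each byte with 0x5c: 99⊕5c=c5, b1⊕5c=ed, 20⊕5c=7c, d9⊕5c=85, 7e⊕5c=22, b9⊕5c=e5.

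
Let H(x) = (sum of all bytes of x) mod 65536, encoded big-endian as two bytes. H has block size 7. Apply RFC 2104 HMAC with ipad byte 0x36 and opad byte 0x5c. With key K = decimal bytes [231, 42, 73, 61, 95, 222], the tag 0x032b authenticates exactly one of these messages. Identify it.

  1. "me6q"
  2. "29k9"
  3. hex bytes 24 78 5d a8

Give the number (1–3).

3

Key decimal bytes [231, 42, 73, 61, 95, 222] = e7 2a 49 3d 5f de is 6 bytes ≤ B = 7; zero-pad to 7 bytes: K' = e7 2a 49 3d 5f de 00.
K' ⊕ ipad = d1 1c 7f 0b 69 e8 36; K' ⊕ opad = bb 76 15 61 03 82 5c.
m1: inner = H(d1 1c 7f 0b 69 e8 36 6d 65 36 71) = 04 77; tag = H(bb 76 15 61 03 82 5c 04 77) = 0303
m2: inner = H(d1 1c 7f 0b 69 e8 36 32 39 6b 39) = 04 0d; tag = H(bb 76 15 61 03 82 5c 04 0d) = 0299
m3: inner = H(d1 1c 7f 0b 69 e8 36 24 78 5d a8) = 04 9f; tag = H(bb 76 15 61 03 82 5c 04 9f) = 032b ← matches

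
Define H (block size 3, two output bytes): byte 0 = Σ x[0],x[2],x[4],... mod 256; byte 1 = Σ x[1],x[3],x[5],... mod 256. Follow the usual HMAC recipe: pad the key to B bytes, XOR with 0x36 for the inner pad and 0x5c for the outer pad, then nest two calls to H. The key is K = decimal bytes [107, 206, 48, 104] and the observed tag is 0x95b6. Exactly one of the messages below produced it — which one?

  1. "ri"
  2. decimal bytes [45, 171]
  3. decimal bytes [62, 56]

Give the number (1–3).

Key decimal bytes [107, 206, 48, 104] = 6b ce 30 68 is 4 bytes > B = 3, so hash it first: H(key) = 9b 36, then zero-pad to 3 bytes: K' = 9b 36 00.
K' ⊕ ipad = ad 00 36; K' ⊕ opad = c7 6a 5c.
m1: inner = H(ad 00 36 72 69) = 4c 72; tag = H(c7 6a 5c 4c 72) = 95b6 ← matches
m2: inner = H(ad 00 36 2d ab) = 8e 2d; tag = H(c7 6a 5c 8e 2d) = 50f8
m3: inner = H(ad 00 36 3e 38) = 1b 3e; tag = H(c7 6a 5c 1b 3e) = 6185

1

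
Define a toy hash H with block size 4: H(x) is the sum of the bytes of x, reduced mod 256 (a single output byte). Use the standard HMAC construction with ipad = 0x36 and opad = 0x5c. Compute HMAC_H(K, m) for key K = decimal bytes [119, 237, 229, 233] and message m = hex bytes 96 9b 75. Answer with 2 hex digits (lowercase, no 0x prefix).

be

Key decimal bytes [119, 237, 229, 233] = 77 ed e5 e9 is exactly B = 4 bytes: K' = 77 ed e5 e9.
K' ⊕ ipad = 41 db d3 df.  K' ⊕ opad = 2b b1 b9 b5.
Inner input = (K'⊕ipad) ∥ m = 41 db d3 df ∥ 96 9b 75.
Inner hash: sum = 65+219+211+223+150+155+117 = 1140; mod 256 = 116 → 74.
Outer input = (K'⊕opad) ∥ inner = 2b b1 b9 b5 ∥ 74.
Outer hash (tag): sum = 43+177+185+181+116 = 702; mod 256 = 190 → be.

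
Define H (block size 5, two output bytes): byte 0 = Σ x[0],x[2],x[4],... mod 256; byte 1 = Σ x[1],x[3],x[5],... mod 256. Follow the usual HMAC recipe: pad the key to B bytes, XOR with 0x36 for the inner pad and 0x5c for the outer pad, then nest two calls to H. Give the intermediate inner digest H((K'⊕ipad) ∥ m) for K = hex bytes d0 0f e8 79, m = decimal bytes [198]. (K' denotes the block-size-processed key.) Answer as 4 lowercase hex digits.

fa4e

Key hex bytes d0 0f e8 79 is 4 bytes ≤ B = 5; zero-pad to 5 bytes: K' = d0 0f e8 79 00.
K' ⊕ ipad = e6 39 de 4f 36.
Inner input = e6 39 de 4f 36 ∥ c6.
Inner hash: even-index sum = 506 mod 256 = 250; odd-index sum = 334 mod 256 = 78 → fa 4e.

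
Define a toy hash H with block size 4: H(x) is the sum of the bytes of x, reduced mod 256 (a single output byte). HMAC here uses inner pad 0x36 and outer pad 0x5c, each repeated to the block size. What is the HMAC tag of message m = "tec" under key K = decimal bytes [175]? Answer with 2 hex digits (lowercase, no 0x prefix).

Key decimal bytes [175] = af is 1 byte ≤ B = 4; zero-pad to 4 bytes: K' = af 00 00 00.
K' ⊕ ipad = 99 36 36 36.  K' ⊕ opad = f3 5c 5c 5c.
Inner input = (K'⊕ipad) ∥ m = 99 36 36 36 ∥ 74 65 63.
Inner hash: sum = 153+54+54+54+116+101+99 = 631; mod 256 = 119 → 77.
Outer input = (K'⊕opad) ∥ inner = f3 5c 5c 5c ∥ 77.
Outer hash (tag): sum = 243+92+92+92+119 = 638; mod 256 = 126 → 7e.

7e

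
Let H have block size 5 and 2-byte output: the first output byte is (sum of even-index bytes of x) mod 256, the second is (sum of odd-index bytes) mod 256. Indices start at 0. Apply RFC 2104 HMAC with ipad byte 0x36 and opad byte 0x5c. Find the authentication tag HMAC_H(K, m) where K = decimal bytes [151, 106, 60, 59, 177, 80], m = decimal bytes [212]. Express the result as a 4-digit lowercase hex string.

Key decimal bytes [151, 106, 60, 59, 177, 80] = 97 6a 3c 3b b1 50 is 6 bytes > B = 5, so hash it first: H(key) = 84 f5, then zero-pad to 5 bytes: K' = 84 f5 00 00 00.
K' ⊕ ipad = b2 c3 36 36 36.  K' ⊕ opad = d8 a9 5c 5c 5c.
Inner input = (K'⊕ipad) ∥ m = b2 c3 36 36 36 ∥ d4.
Inner hash: even-index sum = 286 mod 256 = 30; odd-index sum = 461 mod 256 = 205 → 1e cd.
Outer input = (K'⊕opad) ∥ inner = d8 a9 5c 5c 5c ∥ 1e cd.
Outer hash (tag): even-index sum = 605 mod 256 = 93; odd-index sum = 291 mod 256 = 35 → 5d 23.

5d23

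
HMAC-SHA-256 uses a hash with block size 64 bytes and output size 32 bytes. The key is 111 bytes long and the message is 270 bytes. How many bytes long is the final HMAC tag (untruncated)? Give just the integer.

The tag is one SHA-256 digest: 32 bytes.

32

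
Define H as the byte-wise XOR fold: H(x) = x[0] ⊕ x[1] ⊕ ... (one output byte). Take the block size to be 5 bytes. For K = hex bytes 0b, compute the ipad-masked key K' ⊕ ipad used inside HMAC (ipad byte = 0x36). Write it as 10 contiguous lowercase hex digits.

Key hex bytes 0b is 1 byte ≤ B = 5; zero-pad to 5 bytes: K' = 0b 00 00 00 00.
XOR each byte with 0x36: 0b⊕36=3d, 00⊕36=36, 00⊕36=36, 00⊕36=36, 00⊕36=36.

3d36363636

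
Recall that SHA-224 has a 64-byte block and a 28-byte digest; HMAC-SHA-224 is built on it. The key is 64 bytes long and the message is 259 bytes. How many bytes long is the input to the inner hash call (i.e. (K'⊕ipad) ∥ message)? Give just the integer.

323

Key is 64 ≤ 64 bytes, zero-padded: |K'| = 64.
Inner input = (K'⊕ipad) ∥ m → 64 + 259 = 323 bytes.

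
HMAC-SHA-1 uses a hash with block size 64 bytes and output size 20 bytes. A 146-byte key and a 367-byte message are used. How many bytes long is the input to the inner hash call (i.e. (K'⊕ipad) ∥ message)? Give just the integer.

Key is 146 > 64 bytes, so it is hashed to 20 bytes then zero-padded to 64: |K'| = 64.
Inner input = (K'⊕ipad) ∥ m → 64 + 367 = 431 bytes.

431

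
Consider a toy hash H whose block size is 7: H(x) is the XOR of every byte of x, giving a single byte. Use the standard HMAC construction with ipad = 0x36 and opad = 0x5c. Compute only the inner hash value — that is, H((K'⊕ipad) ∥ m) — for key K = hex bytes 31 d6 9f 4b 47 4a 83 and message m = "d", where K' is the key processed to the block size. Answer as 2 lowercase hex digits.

Key hex bytes 31 d6 9f 4b 47 4a 83 is exactly B = 7 bytes: K' = 31 d6 9f 4b 47 4a 83.
K' ⊕ ipad = 07 e0 a9 7d 71 7c b5.
Inner input = 07 e0 a9 7d 71 7c b5 ∥ 64.
Inner hash: XOR 07⊕e0⊕a9⊕7d⊕71⊕7c⊕b5⊕64 = ef.

ef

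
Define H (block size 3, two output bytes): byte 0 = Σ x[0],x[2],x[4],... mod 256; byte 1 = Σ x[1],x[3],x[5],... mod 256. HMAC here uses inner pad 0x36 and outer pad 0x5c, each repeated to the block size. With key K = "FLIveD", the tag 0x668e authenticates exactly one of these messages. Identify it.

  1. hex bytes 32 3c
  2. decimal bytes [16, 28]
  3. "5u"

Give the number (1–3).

1

Key "FLIveD" = 46 4c 49 76 65 44 is 6 bytes > B = 3, so hash it first: H(key) = f4 06, then zero-pad to 3 bytes: K' = f4 06 00.
K' ⊕ ipad = c2 30 36; K' ⊕ opad = a8 5a 5c.
m1: inner = H(c2 30 36 32 3c) = 34 62; tag = H(a8 5a 5c 34 62) = 668e ← matches
m2: inner = H(c2 30 36 10 1c) = 14 40; tag = H(a8 5a 5c 14 40) = 446e
m3: inner = H(c2 30 36 35 75) = 6d 65; tag = H(a8 5a 5c 6d 65) = 69c7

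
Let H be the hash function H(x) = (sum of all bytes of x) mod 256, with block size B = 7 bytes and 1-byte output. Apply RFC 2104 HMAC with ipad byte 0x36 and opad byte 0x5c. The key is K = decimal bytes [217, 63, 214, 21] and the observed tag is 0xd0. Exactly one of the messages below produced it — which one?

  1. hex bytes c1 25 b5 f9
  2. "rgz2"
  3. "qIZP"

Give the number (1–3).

Key decimal bytes [217, 63, 214, 21] = d9 3f d6 15 is 4 bytes ≤ B = 7; zero-pad to 7 bytes: K' = d9 3f d6 15 00 00 00.
K' ⊕ ipad = ef 09 e0 23 36 36 36; K' ⊕ opad = 85 63 8a 49 5c 5c 5c.
m1: inner = H(ef 09 e0 23 36 36 36 c1 25 b5 f9) = 31; tag = H(85 63 8a 49 5c 5c 5c 31) = 00
m2: inner = H(ef 09 e0 23 36 36 36 72 67 7a 32) = 22; tag = H(85 63 8a 49 5c 5c 5c 22) = f1
m3: inner = H(ef 09 e0 23 36 36 36 71 49 5a 50) = 01; tag = H(85 63 8a 49 5c 5c 5c 01) = d0 ← matches

3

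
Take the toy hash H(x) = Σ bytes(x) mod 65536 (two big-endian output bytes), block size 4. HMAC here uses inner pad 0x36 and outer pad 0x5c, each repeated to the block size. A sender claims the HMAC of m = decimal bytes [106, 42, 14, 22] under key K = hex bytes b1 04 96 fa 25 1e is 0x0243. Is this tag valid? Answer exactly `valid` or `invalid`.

Key hex bytes b1 04 96 fa 25 1e is 6 bytes > B = 4, so hash it first: H(key) = 02 88, then zero-pad to 4 bytes: K' = 02 88 00 00.
K' ⊕ ipad = 34 be 36 36; K' ⊕ opad = 5e d4 5c 5c.
Inner hash: sum = 52+190+54+54+106+42+14+22 = 534 → 02 16.
Outer hash (recomputed tag): sum = 94+212+92+92+2+22 = 514 → 02 02.
Recomputed tag = 0202; claimed = 0243 → mismatch.

invalid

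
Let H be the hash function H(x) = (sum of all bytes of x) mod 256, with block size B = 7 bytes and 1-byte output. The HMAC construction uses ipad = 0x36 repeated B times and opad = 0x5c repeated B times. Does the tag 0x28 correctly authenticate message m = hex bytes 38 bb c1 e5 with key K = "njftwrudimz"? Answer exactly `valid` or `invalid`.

Key "njftwrudimz" = 6e 6a 66 74 77 72 75 64 69 6d 7a is 11 bytes > B = 7, so hash it first: H(key) = c4, then zero-pad to 7 bytes: K' = c4 00 00 00 00 00 00.
K' ⊕ ipad = f2 36 36 36 36 36 36; K' ⊕ opad = 98 5c 5c 5c 5c 5c 5c.
Inner hash: sum = 242+54+54+54+54+54+54+56+187+193+229 = 1231; mod 256 = 207 → cf.
Outer hash (recomputed tag): sum = 152+92+92+92+92+92+92+207 = 911; mod 256 = 143 → 8f.
Recomputed tag = 8f; claimed = 28 → mismatch.

invalid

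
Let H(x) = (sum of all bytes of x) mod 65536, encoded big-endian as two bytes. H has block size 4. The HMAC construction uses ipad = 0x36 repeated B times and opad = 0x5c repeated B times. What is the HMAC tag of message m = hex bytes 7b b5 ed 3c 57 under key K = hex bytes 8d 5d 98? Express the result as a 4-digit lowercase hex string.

02b0

Key hex bytes 8d 5d 98 is 3 bytes ≤ B = 4; zero-pad to 4 bytes: K' = 8d 5d 98 00.
K' ⊕ ipad = bb 6b ae 36.  K' ⊕ opad = d1 01 c4 5c.
Inner input = (K'⊕ipad) ∥ m = bb 6b ae 36 ∥ 7b b5 ed 3c 57.
Inner hash: sum = 187+107+174+54+123+181+237+60+87 = 1210 → 04 ba.
Outer input = (K'⊕opad) ∥ inner = d1 01 c4 5c ∥ 04 ba.
Outer hash (tag): sum = 209+1+196+92+4+186 = 688 → 02 b0.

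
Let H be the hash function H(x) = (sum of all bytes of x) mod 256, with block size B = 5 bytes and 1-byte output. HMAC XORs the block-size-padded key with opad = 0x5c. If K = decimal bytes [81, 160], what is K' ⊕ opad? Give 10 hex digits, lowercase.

Key decimal bytes [81, 160] = 51 a0 is 2 bytes ≤ B = 5; zero-pad to 5 bytes: K' = 51 a0 00 00 00.
XOR each byte with 0x5c: 51⊕5c=0d, a0⊕5c=fc, 00⊕5c=5c, 00⊕5c=5c, 00⊕5c=5c.

0dfc5c5c5c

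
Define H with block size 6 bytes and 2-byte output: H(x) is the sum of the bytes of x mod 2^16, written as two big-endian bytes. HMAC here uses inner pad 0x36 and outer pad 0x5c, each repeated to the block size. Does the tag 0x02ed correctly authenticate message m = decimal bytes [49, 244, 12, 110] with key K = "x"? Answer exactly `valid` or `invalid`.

Key "x" = 78 is 1 byte ≤ B = 6; zero-pad to 6 bytes: K' = 78 00 00 00 00 00.
K' ⊕ ipad = 4e 36 36 36 36 36; K' ⊕ opad = 24 5c 5c 5c 5c 5c.
Inner hash: sum = 78+54+54+54+54+54+49+244+12+110 = 763 → 02 fb.
Outer hash (recomputed tag): sum = 36+92+92+92+92+92+2+251 = 749 → 02 ed.
Recomputed tag = 02ed; claimed = 02ed → match.

valid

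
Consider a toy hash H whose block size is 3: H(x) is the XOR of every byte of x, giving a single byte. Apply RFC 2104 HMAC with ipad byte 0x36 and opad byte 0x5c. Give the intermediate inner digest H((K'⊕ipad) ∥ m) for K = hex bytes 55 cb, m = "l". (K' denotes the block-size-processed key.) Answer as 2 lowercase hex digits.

Key hex bytes 55 cb is 2 bytes ≤ B = 3; zero-pad to 3 bytes: K' = 55 cb 00.
K' ⊕ ipad = 63 fd 36.
Inner input = 63 fd 36 ∥ 6c.
Inner hash: XOR 63⊕fd⊕36⊕6c = c4.

c4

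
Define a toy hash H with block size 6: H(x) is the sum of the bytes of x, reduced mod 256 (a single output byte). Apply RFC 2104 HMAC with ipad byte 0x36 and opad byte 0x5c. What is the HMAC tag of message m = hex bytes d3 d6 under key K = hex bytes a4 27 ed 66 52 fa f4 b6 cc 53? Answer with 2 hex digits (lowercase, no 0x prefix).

Key hex bytes a4 27 ed 66 52 fa f4 b6 cc 53 is 10 bytes > B = 6, so hash it first: H(key) = 33, then zero-pad to 6 bytes: K' = 33 00 00 00 00 00.
K' ⊕ ipad = 05 36 36 36 36 36.  K' ⊕ opad = 6f 5c 5c 5c 5c 5c.
Inner input = (K'⊕ipad) ∥ m = 05 36 36 36 36 36 ∥ d3 d6.
Inner hash: sum = 5+54+54+54+54+54+211+214 = 700; mod 256 = 188 → bc.
Outer input = (K'⊕opad) ∥ inner = 6f 5c 5c 5c 5c 5c ∥ bc.
Outer hash (tag): sum = 111+92+92+92+92+92+188 = 759; mod 256 = 247 → f7.

f7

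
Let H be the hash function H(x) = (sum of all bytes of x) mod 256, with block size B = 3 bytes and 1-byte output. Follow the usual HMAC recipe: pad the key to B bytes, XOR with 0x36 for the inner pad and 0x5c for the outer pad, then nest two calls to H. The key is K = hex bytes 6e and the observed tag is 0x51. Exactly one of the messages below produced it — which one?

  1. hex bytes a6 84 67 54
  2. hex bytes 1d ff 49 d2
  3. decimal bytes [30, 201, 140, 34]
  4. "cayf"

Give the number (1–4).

Key hex bytes 6e is 1 byte ≤ B = 3; zero-pad to 3 bytes: K' = 6e 00 00.
K' ⊕ ipad = 58 36 36; K' ⊕ opad = 32 5c 5c.
m1: inner = H(58 36 36 a6 84 67 54) = a9; tag = H(32 5c 5c a9) = 93
m2: inner = H(58 36 36 1d ff 49 d2) = fb; tag = H(32 5c 5c fb) = e5
m3: inner = H(58 36 36 1e c9 8c 22) = 59; tag = H(32 5c 5c 59) = 43
m4: inner = H(58 36 36 63 61 79 66) = 67; tag = H(32 5c 5c 67) = 51 ← matches

4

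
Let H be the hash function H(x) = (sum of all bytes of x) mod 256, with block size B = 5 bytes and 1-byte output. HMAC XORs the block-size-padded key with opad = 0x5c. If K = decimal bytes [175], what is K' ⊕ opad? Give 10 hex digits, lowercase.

f35c5c5c5c

Key decimal bytes [175] = af is 1 byte ≤ B = 5; zero-pad to 5 bytes: K' = af 00 00 00 00.
XOR each byte with 0x5c: af⊕5c=f3, 00⊕5c=5c, 00⊕5c=5c, 00⊕5c=5c, 00⊕5c=5c.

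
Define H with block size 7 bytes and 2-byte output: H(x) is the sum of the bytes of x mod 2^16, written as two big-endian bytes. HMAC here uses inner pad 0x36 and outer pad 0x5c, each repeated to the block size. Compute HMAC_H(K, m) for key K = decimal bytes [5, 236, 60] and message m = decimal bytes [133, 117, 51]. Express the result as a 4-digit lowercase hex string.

02f8

Key decimal bytes [5, 236, 60] = 05 ec 3c is 3 bytes ≤ B = 7; zero-pad to 7 bytes: K' = 05 ec 3c 00 00 00 00.
K' ⊕ ipad = 33 da 0a 36 36 36 36.  K' ⊕ opad = 59 b0 60 5c 5c 5c 5c.
Inner input = (K'⊕ipad) ∥ m = 33 da 0a 36 36 36 36 ∥ 85 75 33.
Inner hash: sum = 51+218+10+54+54+54+54+133+117+51 = 796 → 03 1c.
Outer input = (K'⊕opad) ∥ inner = 59 b0 60 5c 5c 5c 5c ∥ 03 1c.
Outer hash (tag): sum = 89+176+96+92+92+92+92+3+28 = 760 → 02 f8.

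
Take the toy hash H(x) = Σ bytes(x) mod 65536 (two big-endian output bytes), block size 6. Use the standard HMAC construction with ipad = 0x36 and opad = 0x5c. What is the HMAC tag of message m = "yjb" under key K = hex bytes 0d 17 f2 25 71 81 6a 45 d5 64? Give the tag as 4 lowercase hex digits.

Key hex bytes 0d 17 f2 25 71 81 6a 45 d5 64 is 10 bytes > B = 6, so hash it first: H(key) = 04 15, then zero-pad to 6 bytes: K' = 04 15 00 00 00 00.
K' ⊕ ipad = 32 23 36 36 36 36.  K' ⊕ opad = 58 49 5c 5c 5c 5c.
Inner input = (K'⊕ipad) ∥ m = 32 23 36 36 36 36 ∥ 79 6a 62.
Inner hash: sum = 50+35+54+54+54+54+121+106+98 = 626 → 02 72.
Outer input = (K'⊕opad) ∥ inner = 58 49 5c 5c 5c 5c ∥ 02 72.
Outer hash (tag): sum = 88+73+92+92+92+92+2+114 = 645 → 02 85.

0285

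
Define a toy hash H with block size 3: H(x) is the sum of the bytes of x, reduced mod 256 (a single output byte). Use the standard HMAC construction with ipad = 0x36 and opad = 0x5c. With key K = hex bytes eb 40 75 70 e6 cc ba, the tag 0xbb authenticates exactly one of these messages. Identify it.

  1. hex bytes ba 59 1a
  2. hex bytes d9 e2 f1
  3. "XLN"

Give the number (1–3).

1

Key hex bytes eb 40 75 70 e6 cc ba is 7 bytes > B = 3, so hash it first: H(key) = 7c, then zero-pad to 3 bytes: K' = 7c 00 00.
K' ⊕ ipad = 4a 36 36; K' ⊕ opad = 20 5c 5c.
m1: inner = H(4a 36 36 ba 59 1a) = e3; tag = H(20 5c 5c e3) = bb ← matches
m2: inner = H(4a 36 36 d9 e2 f1) = 62; tag = H(20 5c 5c 62) = 3a
m3: inner = H(4a 36 36 58 4c 4e) = a8; tag = H(20 5c 5c a8) = 80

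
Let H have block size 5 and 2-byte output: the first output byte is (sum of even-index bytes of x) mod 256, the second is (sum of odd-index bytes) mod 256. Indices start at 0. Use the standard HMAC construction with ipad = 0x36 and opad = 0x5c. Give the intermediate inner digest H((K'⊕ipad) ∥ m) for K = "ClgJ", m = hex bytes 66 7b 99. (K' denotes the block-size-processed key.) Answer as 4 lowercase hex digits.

77d5

Key "ClgJ" = 43 6c 67 4a is 4 bytes ≤ B = 5; zero-pad to 5 bytes: K' = 43 6c 67 4a 00.
K' ⊕ ipad = 75 5a 51 7c 36.
Inner input = 75 5a 51 7c 36 ∥ 66 7b 99.
Inner hash: even-index sum = 375 mod 256 = 119; odd-index sum = 469 mod 256 = 213 → 77 d5.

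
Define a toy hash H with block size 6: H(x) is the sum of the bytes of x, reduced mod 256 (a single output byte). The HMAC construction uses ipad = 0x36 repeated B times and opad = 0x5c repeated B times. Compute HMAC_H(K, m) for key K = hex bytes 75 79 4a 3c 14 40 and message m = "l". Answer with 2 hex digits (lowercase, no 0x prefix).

Key hex bytes 75 79 4a 3c 14 40 is exactly B = 6 bytes: K' = 75 79 4a 3c 14 40.
K' ⊕ ipad = 43 4f 7c 0a 22 76.  K' ⊕ opad = 29 25 16 60 48 1c.
Inner input = (K'⊕ipad) ∥ m = 43 4f 7c 0a 22 76 ∥ 6c.
Inner hash: sum = 67+79+124+10+34+118+108 = 540; mod 256 = 28 → 1c.
Outer input = (K'⊕opad) ∥ inner = 29 25 16 60 48 1c ∥ 1c.
Outer hash (tag): sum = 41+37+22+96+72+28+28 = 324; mod 256 = 68 → 44.

44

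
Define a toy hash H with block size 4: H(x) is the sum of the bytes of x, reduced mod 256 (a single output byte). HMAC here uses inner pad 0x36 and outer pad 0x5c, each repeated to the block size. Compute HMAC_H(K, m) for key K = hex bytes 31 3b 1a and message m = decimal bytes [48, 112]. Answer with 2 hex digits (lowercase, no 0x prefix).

8c

Key hex bytes 31 3b 1a is 3 bytes ≤ B = 4; zero-pad to 4 bytes: K' = 31 3b 1a 00.
K' ⊕ ipad = 07 0d 2c 36.  K' ⊕ opad = 6d 67 46 5c.
Inner input = (K'⊕ipad) ∥ m = 07 0d 2c 36 ∥ 30 70.
Inner hash: sum = 7+13+44+54+48+112 = 278; mod 256 = 22 → 16.
Outer input = (K'⊕opad) ∥ inner = 6d 67 46 5c ∥ 16.
Outer hash (tag): sum = 109+103+70+92+22 = 396; mod 256 = 140 → 8c.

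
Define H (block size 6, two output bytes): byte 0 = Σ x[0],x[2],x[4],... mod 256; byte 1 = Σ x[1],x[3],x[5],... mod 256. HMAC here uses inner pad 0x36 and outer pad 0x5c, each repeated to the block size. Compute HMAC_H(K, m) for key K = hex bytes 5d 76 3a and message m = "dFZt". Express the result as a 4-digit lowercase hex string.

Key hex bytes 5d 76 3a is 3 bytes ≤ B = 6; zero-pad to 6 bytes: K' = 5d 76 3a 00 00 00.
K' ⊕ ipad = 6b 40 0c 36 36 36.  K' ⊕ opad = 01 2a 66 5c 5c 5c.
Inner input = (K'⊕ipad) ∥ m = 6b 40 0c 36 36 36 ∥ 64 46 5a 74.
Inner hash: even-index sum = 363 mod 256 = 107; odd-index sum = 358 mod 256 = 102 → 6b 66.
Outer input = (K'⊕opad) ∥ inner = 01 2a 66 5c 5c 5c ∥ 6b 66.
Outer hash (tag): even-index sum = 302 mod 256 = 46; odd-index sum = 328 mod 256 = 72 → 2e 48.

2e48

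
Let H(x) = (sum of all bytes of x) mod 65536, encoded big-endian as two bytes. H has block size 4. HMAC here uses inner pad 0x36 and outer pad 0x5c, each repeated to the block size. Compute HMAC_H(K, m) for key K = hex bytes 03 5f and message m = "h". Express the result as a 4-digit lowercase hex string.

Key hex bytes 03 5f is 2 bytes ≤ B = 4; zero-pad to 4 bytes: K' = 03 5f 00 00.
K' ⊕ ipad = 35 69 36 36.  K' ⊕ opad = 5f 03 5c 5c.
Inner input = (K'⊕ipad) ∥ m = 35 69 36 36 ∥ 68.
Inner hash: sum = 53+105+54+54+104 = 370 → 01 72.
Outer input = (K'⊕opad) ∥ inner = 5f 03 5c 5c ∥ 01 72.
Outer hash (tag): sum = 95+3+92+92+1+114 = 397 → 01 8d.

018d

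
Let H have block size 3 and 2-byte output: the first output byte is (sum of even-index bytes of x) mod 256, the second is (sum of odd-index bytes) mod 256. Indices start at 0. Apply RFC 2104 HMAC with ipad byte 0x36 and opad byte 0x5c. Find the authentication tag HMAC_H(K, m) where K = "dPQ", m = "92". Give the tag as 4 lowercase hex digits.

e4f7

Key "dPQ" = 64 50 51 is exactly B = 3 bytes: K' = 64 50 51.
K' ⊕ ipad = 52 66 67.  K' ⊕ opad = 38 0c 0d.
Inner input = (K'⊕ipad) ∥ m = 52 66 67 ∥ 39 32.
Inner hash: even-index sum = 235 mod 256 = 235; odd-index sum = 159 mod 256 = 159 → eb 9f.
Outer input = (K'⊕opad) ∥ inner = 38 0c 0d ∥ eb 9f.
Outer hash (tag): even-index sum = 228 mod 256 = 228; odd-index sum = 247 mod 256 = 247 → e4 f7.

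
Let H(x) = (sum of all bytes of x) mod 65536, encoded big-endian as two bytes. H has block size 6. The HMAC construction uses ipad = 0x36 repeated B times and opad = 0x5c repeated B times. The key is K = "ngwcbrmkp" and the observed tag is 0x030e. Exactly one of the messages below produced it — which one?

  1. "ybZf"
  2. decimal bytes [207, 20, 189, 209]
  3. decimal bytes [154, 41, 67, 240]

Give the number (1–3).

Key "ngwcbrmkp" = 6e 67 77 63 62 72 6d 6b 70 is 9 bytes > B = 6, so hash it first: H(key) = 03 cb, then zero-pad to 6 bytes: K' = 03 cb 00 00 00 00.
K' ⊕ ipad = 35 fd 36 36 36 36; K' ⊕ opad = 5f 97 5c 5c 5c 5c.
m1: inner = H(35 fd 36 36 36 36 79 62 5a 66) = 03 a5; tag = H(5f 97 5c 5c 5c 5c 03 a5) = 030e ← matches
m2: inner = H(35 fd 36 36 36 36 cf 14 bd d1) = 04 7b; tag = H(5f 97 5c 5c 5c 5c 04 7b) = 02e5
m3: inner = H(35 fd 36 36 36 36 9a 29 43 f0) = 04 00; tag = H(5f 97 5c 5c 5c 5c 04 00) = 026a

1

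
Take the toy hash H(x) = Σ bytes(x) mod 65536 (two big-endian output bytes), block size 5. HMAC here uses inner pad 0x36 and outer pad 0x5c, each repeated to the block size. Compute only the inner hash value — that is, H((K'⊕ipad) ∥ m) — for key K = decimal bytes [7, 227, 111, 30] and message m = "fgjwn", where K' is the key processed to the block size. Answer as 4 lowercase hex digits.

Key decimal bytes [7, 227, 111, 30] = 07 e3 6f 1e is 4 bytes ≤ B = 5; zero-pad to 5 bytes: K' = 07 e3 6f 1e 00.
K' ⊕ ipad = 31 d5 59 28 36.
Inner input = 31 d5 59 28 36 ∥ 66 67 6a 77 6e.
Inner hash: sum = 49+213+89+40+54+102+103+106+119+110 = 985 → 03 d9.

03d9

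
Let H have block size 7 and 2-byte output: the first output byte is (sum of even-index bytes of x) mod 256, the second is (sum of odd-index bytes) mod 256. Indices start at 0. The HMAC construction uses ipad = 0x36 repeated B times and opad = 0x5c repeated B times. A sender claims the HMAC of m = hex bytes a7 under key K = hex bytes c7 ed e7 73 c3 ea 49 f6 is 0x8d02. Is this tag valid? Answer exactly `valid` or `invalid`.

Key hex bytes c7 ed e7 73 c3 ea 49 f6 is 8 bytes > B = 7, so hash it first: H(key) = ba 40, then zero-pad to 7 bytes: K' = ba 40 00 00 00 00 00.
K' ⊕ ipad = 8c 76 36 36 36 36 36; K' ⊕ opad = e6 1c 5c 5c 5c 5c 5c.
Inner hash: even-index sum = 302 mod 256 = 46; odd-index sum = 393 mod 256 = 137 → 2e 89.
Outer hash (recomputed tag): even-index sum = 643 mod 256 = 131; odd-index sum = 258 mod 256 = 2 → 83 02.
Recomputed tag = 8302; claimed = 8d02 → mismatch.

invalid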